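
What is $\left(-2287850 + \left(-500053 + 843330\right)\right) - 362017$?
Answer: $-2306590$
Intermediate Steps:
$\left(-2287850 + \left(-500053 + 843330\right)\right) - 362017 = \left(-2287850 + 343277\right) - 362017 = -1944573 - 362017 = -2306590$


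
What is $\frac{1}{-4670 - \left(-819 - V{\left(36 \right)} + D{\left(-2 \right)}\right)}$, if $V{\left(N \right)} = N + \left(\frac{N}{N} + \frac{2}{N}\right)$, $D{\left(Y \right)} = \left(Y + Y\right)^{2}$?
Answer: $- \frac{18}{68939} \approx -0.0002611$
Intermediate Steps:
$D{\left(Y \right)} = 4 Y^{2}$ ($D{\left(Y \right)} = \left(2 Y\right)^{2} = 4 Y^{2}$)
$V{\left(N \right)} = 1 + N + \frac{2}{N}$ ($V{\left(N \right)} = N + \left(1 + \frac{2}{N}\right) = 1 + N + \frac{2}{N}$)
$\frac{1}{-4670 - \left(-819 - V{\left(36 \right)} + D{\left(-2 \right)}\right)} = \frac{1}{-4670 + \left(\left(\left(1 + 36 + \frac{2}{36}\right) + 804\right) + \left(15 - 4 \left(-2\right)^{2}\right)\right)} = \frac{1}{-4670 + \left(\left(\left(1 + 36 + 2 \cdot \frac{1}{36}\right) + 804\right) + \left(15 - 4 \cdot 4\right)\right)} = \frac{1}{-4670 + \left(\left(\left(1 + 36 + \frac{1}{18}\right) + 804\right) + \left(15 - 16\right)\right)} = \frac{1}{-4670 + \left(\left(\frac{667}{18} + 804\right) + \left(15 - 16\right)\right)} = \frac{1}{-4670 + \left(\frac{15139}{18} - 1\right)} = \frac{1}{-4670 + \frac{15121}{18}} = \frac{1}{- \frac{68939}{18}} = - \frac{18}{68939}$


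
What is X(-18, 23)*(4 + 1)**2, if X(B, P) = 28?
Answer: 700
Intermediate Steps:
X(-18, 23)*(4 + 1)**2 = 28*(4 + 1)**2 = 28*5**2 = 28*25 = 700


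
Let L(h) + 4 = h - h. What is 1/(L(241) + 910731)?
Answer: 1/910727 ≈ 1.0980e-6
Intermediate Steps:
L(h) = -4 (L(h) = -4 + (h - h) = -4 + 0 = -4)
1/(L(241) + 910731) = 1/(-4 + 910731) = 1/910727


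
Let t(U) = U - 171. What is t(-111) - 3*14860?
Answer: -44862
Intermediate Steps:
t(U) = -171 + U
t(-111) - 3*14860 = (-171 - 111) - 3*14860 = -282 - 1*44580 = -282 - 44580 = -44862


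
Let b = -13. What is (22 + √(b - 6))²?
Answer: (22 + I*√19)² ≈ 465.0 + 191.79*I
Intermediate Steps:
(22 + √(b - 6))² = (22 + √(-13 - 6))² = (22 + √(-19))² = (22 + I*√19)²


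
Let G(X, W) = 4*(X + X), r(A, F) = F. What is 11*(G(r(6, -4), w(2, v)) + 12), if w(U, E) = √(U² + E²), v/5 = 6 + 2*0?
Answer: -220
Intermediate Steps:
v = 30 (v = 5*(6 + 2*0) = 5*(6 + 0) = 5*6 = 30)
w(U, E) = √(E² + U²)
G(X, W) = 8*X (G(X, W) = 4*(2*X) = 8*X)
11*(G(r(6, -4), w(2, v)) + 12) = 11*(8*(-4) + 12) = 11*(-32 + 12) = 11*(-20) = -220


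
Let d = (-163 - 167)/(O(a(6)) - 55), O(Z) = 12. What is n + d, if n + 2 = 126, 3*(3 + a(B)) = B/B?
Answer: 5662/43 ≈ 131.67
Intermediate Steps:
a(B) = -8/3 (a(B) = -3 + (B/B)/3 = -3 + (1/3)*1 = -3 + 1/3 = -8/3)
n = 124 (n = -2 + 126 = 124)
d = 330/43 (d = (-163 - 167)/(12 - 55) = -330/(-43) = -330*(-1/43) = 330/43 ≈ 7.6744)
n + d = 124 + 330/43 = 5662/43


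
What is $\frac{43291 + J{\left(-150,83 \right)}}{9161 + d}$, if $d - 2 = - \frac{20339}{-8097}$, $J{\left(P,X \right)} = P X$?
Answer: $\frac{249719577}{74213150} \approx 3.3649$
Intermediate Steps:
$d = \frac{36533}{8097}$ ($d = 2 - \frac{20339}{-8097} = 2 - - \frac{20339}{8097} = 2 + \frac{20339}{8097} = \frac{36533}{8097} \approx 4.5119$)
$\frac{43291 + J{\left(-150,83 \right)}}{9161 + d} = \frac{43291 - 12450}{9161 + \frac{36533}{8097}} = \frac{43291 - 12450}{\frac{74213150}{8097}} = 30841 \cdot \frac{8097}{74213150} = \frac{249719577}{74213150}$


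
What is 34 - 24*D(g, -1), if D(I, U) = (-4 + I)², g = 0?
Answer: -350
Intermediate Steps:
34 - 24*D(g, -1) = 34 - 24*(-4 + 0)² = 34 - 24*(-4)² = 34 - 24*16 = 34 - 384 = -350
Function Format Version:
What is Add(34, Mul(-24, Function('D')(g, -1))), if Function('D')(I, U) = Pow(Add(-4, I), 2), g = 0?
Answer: -350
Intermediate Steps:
Add(34, Mul(-24, Function('D')(g, -1))) = Add(34, Mul(-24, Pow(Add(-4, 0), 2))) = Add(34, Mul(-24, Pow(-4, 2))) = Add(34, Mul(-24, 16)) = Add(34, -384) = -350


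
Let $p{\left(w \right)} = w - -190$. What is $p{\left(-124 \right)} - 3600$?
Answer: $-3534$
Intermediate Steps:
$p{\left(w \right)} = 190 + w$ ($p{\left(w \right)} = w + 190 = 190 + w$)
$p{\left(-124 \right)} - 3600 = \left(190 - 124\right) - 3600 = 66 - 3600 = -3534$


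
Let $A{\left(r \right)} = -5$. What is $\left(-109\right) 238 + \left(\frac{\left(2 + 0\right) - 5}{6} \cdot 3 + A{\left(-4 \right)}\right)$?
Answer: $- \frac{51897}{2} \approx -25949.0$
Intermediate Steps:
$\left(-109\right) 238 + \left(\frac{\left(2 + 0\right) - 5}{6} \cdot 3 + A{\left(-4 \right)}\right) = \left(-109\right) 238 - \left(5 - \frac{\left(2 + 0\right) - 5}{6} \cdot 3\right) = -25942 - \left(5 - \left(2 - 5\right) \frac{1}{6} \cdot 3\right) = -25942 - \left(5 - \left(-3\right) \frac{1}{6} \cdot 3\right) = -25942 - \frac{13}{2} = - \frac{51897}{2}$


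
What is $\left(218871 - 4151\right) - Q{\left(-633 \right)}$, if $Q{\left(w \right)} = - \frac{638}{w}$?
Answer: $\frac{135917122}{633} \approx 2.1472 \cdot 10^{5}$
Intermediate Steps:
$\left(218871 - 4151\right) - Q{\left(-633 \right)} = \left(218871 - 4151\right) - - \frac{638}{-633} = \left(218871 - 4151\right) - \left(-638\right) \left(- \frac{1}{633}\right) = 214720 - \frac{638}{633} = \frac{135917122}{633}$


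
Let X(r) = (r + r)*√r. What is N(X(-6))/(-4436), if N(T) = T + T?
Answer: 6*I*√6/1109 ≈ 0.013252*I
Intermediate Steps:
X(r) = 2*r^(3/2) (X(r) = (2*r)*√r = 2*r^(3/2))
N(T) = 2*T
N(X(-6))/(-4436) = (2*(2*(-6)^(3/2)))/(-4436) = (2*(2*(-6*I*√6)))*(-1/4436) = (2*(-12*I*√6))*(-1/4436) = -24*I*√6*(-1/4436) = 6*I*√6/1109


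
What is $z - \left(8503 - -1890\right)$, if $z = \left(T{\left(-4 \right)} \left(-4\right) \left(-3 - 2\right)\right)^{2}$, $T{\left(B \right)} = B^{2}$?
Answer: $92007$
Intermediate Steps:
$z = 102400$ ($z = \left(\left(-4\right)^{2} \left(-4\right) \left(-3 - 2\right)\right)^{2} = \left(16 \left(-4\right) \left(-5\right)\right)^{2} = \left(\left(-64\right) \left(-5\right)\right)^{2} = 320^{2} = 102400$)
$z - \left(8503 - -1890\right) = 102400 - \left(8503 - -1890\right) = 102400 - \left(8503 + 1890\right) = 102400 - 10393 = 92007$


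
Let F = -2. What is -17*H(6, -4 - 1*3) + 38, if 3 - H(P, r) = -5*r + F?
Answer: 548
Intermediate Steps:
H(P, r) = 5 + 5*r (H(P, r) = 3 - (-5*r - 2) = 3 - (-2 - 5*r) = 3 + (2 + 5*r) = 5 + 5*r)
-17*H(6, -4 - 1*3) + 38 = -17*(5 + 5*(-4 - 1*3)) + 38 = -17*(5 + 5*(-4 - 3)) + 38 = -17*(5 + 5*(-7)) + 38 = -17*(5 - 35) + 38 = -17*(-30) + 38 = 510 + 38 = 548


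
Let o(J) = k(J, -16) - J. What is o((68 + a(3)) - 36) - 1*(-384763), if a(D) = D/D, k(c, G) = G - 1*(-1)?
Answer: 384715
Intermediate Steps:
k(c, G) = 1 + G (k(c, G) = G + 1 = 1 + G)
a(D) = 1
o(J) = -15 - J (o(J) = (1 - 16) - J = -15 - J)
o((68 + a(3)) - 36) - 1*(-384763) = (-15 - ((68 + 1) - 36)) - 1*(-384763) = (-15 - (69 - 36)) + 384763 = (-15 - 1*33) + 384763 = (-15 - 33) + 384763 = -48 + 384763 = 384715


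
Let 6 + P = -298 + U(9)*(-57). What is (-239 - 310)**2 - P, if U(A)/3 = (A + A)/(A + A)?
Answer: 301876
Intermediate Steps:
U(A) = 3 (U(A) = 3*((A + A)/(A + A)) = 3*((2*A)/((2*A))) = 3*((2*A)*(1/(2*A))) = 3*1 = 3)
P = -475 (P = -6 + (-298 + 3*(-57)) = -6 + (-298 - 171) = -6 - 469 = -475)
(-239 - 310)**2 - P = (-239 - 310)**2 - 1*(-475) = (-549)**2 + 475 = 301401 + 475 = 301876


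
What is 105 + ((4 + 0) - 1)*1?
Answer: 108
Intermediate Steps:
105 + ((4 + 0) - 1)*1 = 105 + (4 - 1)*1 = 105 + 3*1 = 105 + 3 = 108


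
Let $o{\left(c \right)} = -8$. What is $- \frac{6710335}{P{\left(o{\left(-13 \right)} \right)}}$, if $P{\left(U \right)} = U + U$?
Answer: $\frac{6710335}{16} \approx 4.194 \cdot 10^{5}$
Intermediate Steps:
$P{\left(U \right)} = 2 U$
$- \frac{6710335}{P{\left(o{\left(-13 \right)} \right)}} = - \frac{6710335}{2 \left(-8\right)} = - \frac{6710335}{-16} = \left(-6710335\right) \left(- \frac{1}{16}\right) = \frac{6710335}{16}$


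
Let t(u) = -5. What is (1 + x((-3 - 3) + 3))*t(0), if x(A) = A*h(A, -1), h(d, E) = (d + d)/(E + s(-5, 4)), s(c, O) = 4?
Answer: -35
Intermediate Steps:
h(d, E) = 2*d/(4 + E) (h(d, E) = (d + d)/(E + 4) = (2*d)/(4 + E) = 2*d/(4 + E))
x(A) = 2*A²/3 (x(A) = A*(2*A/(4 - 1)) = A*(2*A/3) = 2*A²/3)
(1 + x((-3 - 3) + 3))*t(0) = (1 + 2*((-3 - 3) + 3)²/3)*(-5) = (1 + 2*(-6 + 3)²/3)*(-5) = (1 + (⅔)*(-3)²)*(-5) = (1 + (⅔)*9)*(-5) = (1 + 6)*(-5) = 7*(-5) = -35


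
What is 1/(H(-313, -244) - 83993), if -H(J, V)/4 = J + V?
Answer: -1/81765 ≈ -1.2230e-5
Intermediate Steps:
H(J, V) = -4*J - 4*V (H(J, V) = -4*(J + V) = -4*J - 4*V)
1/(H(-313, -244) - 83993) = 1/((-4*(-313) - 4*(-244)) - 83993) = 1/((1252 + 976) - 83993) = 1/(2228 - 83993) = 1/(-81765) = -1/81765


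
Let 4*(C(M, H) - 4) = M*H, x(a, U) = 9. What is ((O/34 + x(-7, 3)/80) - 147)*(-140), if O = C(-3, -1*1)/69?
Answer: 96486131/4692 ≈ 20564.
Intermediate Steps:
C(M, H) = 4 + H*M/4 (C(M, H) = 4 + (M*H)/4 = 4 + (H*M)/4 = 4 + H*M/4)
O = 19/276 (O = (4 + (¼)*(-1*1)*(-3))/69 = (4 + (¼)*(-1)*(-3))*(1/69) = (4 + ¾)*(1/69) = (19/4)*(1/69) = 19/276 ≈ 0.068841)
((O/34 + x(-7, 3)/80) - 147)*(-140) = (((19/276)/34 + 9/80) - 147)*(-140) = (((19/276)*(1/34) + 9*(1/80)) - 147)*(-140) = ((19/9384 + 9/80) - 147)*(-140) = (10747/93840 - 147)*(-140) = -13783733/93840*(-140) = 96486131/4692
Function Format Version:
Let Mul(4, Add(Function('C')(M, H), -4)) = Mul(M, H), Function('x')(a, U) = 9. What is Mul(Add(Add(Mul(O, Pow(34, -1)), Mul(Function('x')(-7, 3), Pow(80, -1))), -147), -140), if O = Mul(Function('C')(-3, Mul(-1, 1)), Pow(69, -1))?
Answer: Rational(96486131, 4692) ≈ 20564.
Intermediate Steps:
Function('C')(M, H) = Add(4, Mul(Rational(1, 4), H, M)) (Function('C')(M, H) = Add(4, Mul(Rational(1, 4), Mul(M, H))) = Add(4, Mul(Rational(1, 4), Mul(H, M))) = Add(4, Mul(Rational(1, 4), H, M)))
O = Rational(19, 276) (O = Mul(Add(4, Mul(Rational(1, 4), Mul(-1, 1), -3)), Pow(69, -1)) = Mul(Add(4, Mul(Rational(1, 4), -1, -3)), Rational(1, 69)) = Mul(Add(4, Rational(3, 4)), Rational(1, 69)) = Mul(Rational(19, 4), Rational(1, 69)) = Rational(19, 276) ≈ 0.068841)
Mul(Add(Add(Mul(O, Pow(34, -1)), Mul(Function('x')(-7, 3), Pow(80, -1))), -147), -140) = Mul(Add(Add(Mul(Rational(19, 276), Pow(34, -1)), Mul(9, Pow(80, -1))), -147), -140) = Mul(Add(Add(Mul(Rational(19, 276), Rational(1, 34)), Mul(9, Rational(1, 80))), -147), -140) = Mul(Add(Add(Rational(19, 9384), Rational(9, 80)), -147), -140) = Mul(Add(Rational(10747, 93840), -147), -140) = Mul(Rational(-13783733, 93840), -140) = Rational(96486131, 4692)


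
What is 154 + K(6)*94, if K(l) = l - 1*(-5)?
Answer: 1188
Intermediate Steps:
K(l) = 5 + l (K(l) = l + 5 = 5 + l)
154 + K(6)*94 = 154 + (5 + 6)*94 = 154 + 11*94 = 154 + 1034 = 1188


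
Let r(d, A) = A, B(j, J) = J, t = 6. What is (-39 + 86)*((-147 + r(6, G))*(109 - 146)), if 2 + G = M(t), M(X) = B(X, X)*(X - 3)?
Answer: 227809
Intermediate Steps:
M(X) = X*(-3 + X) (M(X) = X*(X - 3) = X*(-3 + X))
G = 16 (G = -2 + 6*(-3 + 6) = -2 + 6*3 = -2 + 18 = 16)
(-39 + 86)*((-147 + r(6, G))*(109 - 146)) = (-39 + 86)*((-147 + 16)*(109 - 146)) = 47*(-131*(-37)) = 47*4847 = 227809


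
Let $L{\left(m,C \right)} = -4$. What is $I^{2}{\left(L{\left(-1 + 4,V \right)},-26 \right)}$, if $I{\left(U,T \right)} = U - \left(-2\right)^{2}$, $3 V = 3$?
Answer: $64$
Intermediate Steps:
$V = 1$ ($V = \frac{1}{3} \cdot 3 = 1$)
$I{\left(U,T \right)} = -4 + U$ ($I{\left(U,T \right)} = U - 4 = -4 + U$)
$I^{2}{\left(L{\left(-1 + 4,V \right)},-26 \right)} = \left(-4 - 4\right)^{2} = \left(-8\right)^{2} = 64$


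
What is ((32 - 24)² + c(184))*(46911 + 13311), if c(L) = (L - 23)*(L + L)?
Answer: 3571887264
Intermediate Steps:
c(L) = 2*L*(-23 + L) (c(L) = (-23 + L)*(2*L) = 2*L*(-23 + L))
((32 - 24)² + c(184))*(46911 + 13311) = ((32 - 24)² + 2*184*(-23 + 184))*(46911 + 13311) = (8² + 2*184*161)*60222 = (64 + 59248)*60222 = 59312*60222 = 3571887264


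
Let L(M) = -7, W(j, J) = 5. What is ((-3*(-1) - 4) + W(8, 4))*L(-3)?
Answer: -28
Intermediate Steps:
((-3*(-1) - 4) + W(8, 4))*L(-3) = ((-3*(-1) - 4) + 5)*(-7) = ((3 - 4) + 5)*(-7) = (-1 + 5)*(-7) = 4*(-7) = -28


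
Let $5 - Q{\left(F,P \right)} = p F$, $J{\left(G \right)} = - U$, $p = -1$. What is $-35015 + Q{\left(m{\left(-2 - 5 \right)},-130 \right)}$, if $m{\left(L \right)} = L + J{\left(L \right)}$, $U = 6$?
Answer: $-35023$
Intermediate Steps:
$J{\left(G \right)} = -6$ ($J{\left(G \right)} = \left(-1\right) 6 = -6$)
$m{\left(L \right)} = -6 + L$ ($m{\left(L \right)} = L - 6 = -6 + L$)
$Q{\left(F,P \right)} = 5 + F$ ($Q{\left(F,P \right)} = 5 - - F = 5 + F$)
$-35015 + Q{\left(m{\left(-2 - 5 \right)},-130 \right)} = -35015 + \left(5 - 13\right) = -35015 - 8 = -35023$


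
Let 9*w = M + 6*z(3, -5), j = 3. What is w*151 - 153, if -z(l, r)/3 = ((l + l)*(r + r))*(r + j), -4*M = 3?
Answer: -436867/12 ≈ -36406.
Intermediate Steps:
M = -¾ (M = -¼*3 = -¾ ≈ -0.75000)
z(l, r) = -12*l*r*(3 + r) (z(l, r) = -3*(l + l)*(r + r)*(r + 3) = -3*(2*l)*(2*r)*(3 + r) = -3*4*l*r*(3 + r) = -12*l*r*(3 + r))
w = -2881/12 (w = (-¾ + 6*(-12*3*(-5)*(3 - 5)))/9 = (-¾ + 6*(-12*3*(-5)*(-2)))/9 = (-¾ + 6*(-360))/9 = (-¾ - 2160)/9 = (⅑)*(-8643/4) = -2881/12 ≈ -240.08)
w*151 - 153 = -2881/12*151 - 153 = -435031/12 - 153 = -436867/12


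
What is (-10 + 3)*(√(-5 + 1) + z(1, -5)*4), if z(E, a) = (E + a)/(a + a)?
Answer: -56/5 - 14*I ≈ -11.2 - 14.0*I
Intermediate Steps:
z(E, a) = (E + a)/(2*a) (z(E, a) = (E + a)/((2*a)) = (E + a)*(1/(2*a)) = (E + a)/(2*a))
(-10 + 3)*(√(-5 + 1) + z(1, -5)*4) = (-10 + 3)*(√(-5 + 1) + ((½)*(1 - 5)/(-5))*4) = -7*(√(-4) + ((½)*(-⅕)*(-4))*4) = -7*(2*I + (⅖)*4) = -7*(2*I + 8/5) = -7*(8/5 + 2*I) = -56/5 - 14*I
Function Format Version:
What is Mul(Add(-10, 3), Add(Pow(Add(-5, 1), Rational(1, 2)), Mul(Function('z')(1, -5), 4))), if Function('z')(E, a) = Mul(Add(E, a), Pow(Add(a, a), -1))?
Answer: Add(Rational(-56, 5), Mul(-14, I)) ≈ Add(-11.200, Mul(-14.000, I))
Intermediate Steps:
Function('z')(E, a) = Mul(Rational(1, 2), Pow(a, -1), Add(E, a)) (Function('z')(E, a) = Mul(Add(E, a), Pow(Mul(2, a), -1)) = Mul(Add(E, a), Mul(Rational(1, 2), Pow(a, -1))) = Mul(Rational(1, 2), Pow(a, -1), Add(E, a)))
Mul(Add(-10, 3), Add(Pow(Add(-5, 1), Rational(1, 2)), Mul(Function('z')(1, -5), 4))) = Mul(Add(-10, 3), Add(Pow(Add(-5, 1), Rational(1, 2)), Mul(Mul(Rational(1, 2), Pow(-5, -1), Add(1, -5)), 4))) = Mul(-7, Add(Pow(-4, Rational(1, 2)), Mul(Mul(Rational(1, 2), Rational(-1, 5), -4), 4))) = Mul(-7, Add(Mul(2, I), Mul(Rational(2, 5), 4))) = Mul(-7, Add(Mul(2, I), Rational(8, 5))) = Mul(-7, Add(Rational(8, 5), Mul(2, I))) = Add(Rational(-56, 5), Mul(-14, I))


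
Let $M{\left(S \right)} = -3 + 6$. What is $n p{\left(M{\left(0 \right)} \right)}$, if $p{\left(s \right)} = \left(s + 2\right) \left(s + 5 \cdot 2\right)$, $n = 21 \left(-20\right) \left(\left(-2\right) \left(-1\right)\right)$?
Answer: $-54600$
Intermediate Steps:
$n = -840$ ($n = \left(-420\right) 2 = -840$)
$M{\left(S \right)} = 3$
$p{\left(s \right)} = \left(2 + s\right) \left(10 + s\right)$ ($p{\left(s \right)} = \left(2 + s\right) \left(s + 10\right) = \left(2 + s\right) \left(10 + s\right)$)
$n p{\left(M{\left(0 \right)} \right)} = - 840 \left(20 + 3^{2} + 12 \cdot 3\right) = - 840 \left(20 + 9 + 36\right) = \left(-840\right) 65 = -54600$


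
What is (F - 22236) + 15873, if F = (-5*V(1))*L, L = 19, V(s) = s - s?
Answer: -6363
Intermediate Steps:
V(s) = 0
F = 0 (F = -5*0*19 = 0*19 = 0)
(F - 22236) + 15873 = (0 - 22236) + 15873 = -22236 + 15873 = -6363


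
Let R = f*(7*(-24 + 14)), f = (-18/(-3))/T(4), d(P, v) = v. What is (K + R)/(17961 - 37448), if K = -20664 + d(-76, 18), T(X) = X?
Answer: 20751/19487 ≈ 1.0649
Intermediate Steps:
f = 3/2 (f = -18/(-3)/4 = -18*(-⅓)*(¼) = 6*(¼) = 3/2 ≈ 1.5000)
R = -105 (R = 3*(7*(-24 + 14))/2 = 3*(7*(-10))/2 = (3/2)*(-70) = -105)
K = -20646 (K = -20664 + 18 = -20646)
(K + R)/(17961 - 37448) = (-20646 - 105)/(17961 - 37448) = -20751/(-19487) = -20751*(-1/19487) = 20751/19487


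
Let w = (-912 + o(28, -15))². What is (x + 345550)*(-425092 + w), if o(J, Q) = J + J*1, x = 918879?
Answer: 388993995276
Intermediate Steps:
o(J, Q) = 2*J (o(J, Q) = J + J = 2*J)
w = 732736 (w = (-912 + 2*28)² = (-912 + 56)² = (-856)² = 732736)
(x + 345550)*(-425092 + w) = (918879 + 345550)*(-425092 + 732736) = 1264429*307644 = 388993995276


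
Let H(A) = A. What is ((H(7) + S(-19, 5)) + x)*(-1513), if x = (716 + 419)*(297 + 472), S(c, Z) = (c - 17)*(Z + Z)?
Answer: -1320035006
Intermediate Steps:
S(c, Z) = 2*Z*(-17 + c) (S(c, Z) = (-17 + c)*(2*Z) = 2*Z*(-17 + c))
x = 872815 (x = 1135*769 = 872815)
((H(7) + S(-19, 5)) + x)*(-1513) = ((7 + 2*5*(-17 - 19)) + 872815)*(-1513) = ((7 + 2*5*(-36)) + 872815)*(-1513) = ((7 - 360) + 872815)*(-1513) = (-353 + 872815)*(-1513) = 872462*(-1513) = -1320035006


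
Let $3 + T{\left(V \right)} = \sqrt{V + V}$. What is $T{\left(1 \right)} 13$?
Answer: $-39 + 13 \sqrt{2} \approx -20.615$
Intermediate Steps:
$T{\left(V \right)} = -3 + \sqrt{2} \sqrt{V}$ ($T{\left(V \right)} = -3 + \sqrt{V + V} = -3 + \sqrt{2 V} = -3 + \sqrt{2} \sqrt{V}$)
$T{\left(1 \right)} 13 = \left(-3 + \sqrt{2} \sqrt{1}\right) 13 = \left(-3 + \sqrt{2} \cdot 1\right) 13 = \left(-3 + \sqrt{2}\right) 13 = -39 + 13 \sqrt{2}$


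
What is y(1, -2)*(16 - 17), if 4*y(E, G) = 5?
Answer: -5/4 ≈ -1.2500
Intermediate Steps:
y(E, G) = 5/4 (y(E, G) = (¼)*5 = 5/4)
y(1, -2)*(16 - 17) = 5*(16 - 17)/4 = (5/4)*(-1) = -5/4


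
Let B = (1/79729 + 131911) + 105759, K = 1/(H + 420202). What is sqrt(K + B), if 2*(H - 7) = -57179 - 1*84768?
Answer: 3*sqrt(81895728258375205717423309)/55688394359 ≈ 487.51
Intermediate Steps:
H = -141933/2 (H = 7 + (-57179 - 1*84768)/2 = 7 + (-57179 - 84768)/2 = 7 + (1/2)*(-141947) = 7 - 141947/2 = -141933/2 ≈ -70967.)
K = 2/698471 (K = 1/(-141933/2 + 420202) = 1/(698471/2) = 2/698471 ≈ 2.8634e-6)
B = 18949191431/79729 (B = (1/79729 + 131911) + 105759 = 10517132120/79729 + 105759 = 18949191431/79729 ≈ 2.3767e+5)
sqrt(K + B) = sqrt(2/698471 + 18949191431/79729) = sqrt(13235460688161459/55688394359) = 3*sqrt(81895728258375205717423309)/55688394359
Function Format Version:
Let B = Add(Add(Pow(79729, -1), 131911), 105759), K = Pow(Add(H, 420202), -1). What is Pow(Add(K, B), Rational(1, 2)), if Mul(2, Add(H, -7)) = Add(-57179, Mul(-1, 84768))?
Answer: Mul(Rational(3, 55688394359), Pow(81895728258375205717423309, Rational(1, 2))) ≈ 487.51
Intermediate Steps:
H = Rational(-141933, 2) (H = Add(7, Mul(Rational(1, 2), Add(-57179, Mul(-1, 84768)))) = Add(7, Mul(Rational(1, 2), Add(-57179, -84768))) = Add(7, Mul(Rational(1, 2), -141947)) = Add(7, Rational(-141947, 2)) = Rational(-141933, 2) ≈ -70967.)
K = Rational(2, 698471) (K = Pow(Add(Rational(-141933, 2), 420202), -1) = Pow(Rational(698471, 2), -1) = Rational(2, 698471) ≈ 2.8634e-6)
B = Rational(18949191431, 79729) (B = Add(Add(Rational(1, 79729), 131911), 105759) = Add(Rational(10517132120, 79729), 105759) = Rational(18949191431, 79729) ≈ 2.3767e+5)
Pow(Add(K, B), Rational(1, 2)) = Pow(Add(Rational(2, 698471), Rational(18949191431, 79729)), Rational(1, 2)) = Pow(Rational(13235460688161459, 55688394359), Rational(1, 2)) = Mul(Rational(3, 55688394359), Pow(81895728258375205717423309, Rational(1, 2)))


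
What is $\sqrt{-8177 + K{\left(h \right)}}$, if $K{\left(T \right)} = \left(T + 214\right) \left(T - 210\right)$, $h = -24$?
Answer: $i \sqrt{52637} \approx 229.43 i$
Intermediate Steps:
$K{\left(T \right)} = \left(-210 + T\right) \left(214 + T\right)$ ($K{\left(T \right)} = \left(214 + T\right) \left(-210 + T\right) = \left(-210 + T\right) \left(214 + T\right)$)
$\sqrt{-8177 + K{\left(h \right)}} = \sqrt{-8177 + \left(-44940 + \left(-24\right)^{2} + 4 \left(-24\right)\right)} = \sqrt{-8177 - 44460} = \sqrt{-52637} = i \sqrt{52637}$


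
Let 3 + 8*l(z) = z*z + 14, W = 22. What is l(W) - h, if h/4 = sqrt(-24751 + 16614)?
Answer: 495/8 - 4*I*sqrt(8137) ≈ 61.875 - 360.82*I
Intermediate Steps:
h = 4*I*sqrt(8137) (h = 4*sqrt(-24751 + 16614) = 4*sqrt(-8137) = 4*(I*sqrt(8137)) = 4*I*sqrt(8137) ≈ 360.82*I)
l(z) = 11/8 + z**2/8 (l(z) = -3/8 + (z*z + 14)/8 = -3/8 + (z**2 + 14)/8 = -3/8 + (14 + z**2)/8 = -3/8 + (7/4 + z**2/8) = 11/8 + z**2/8)
l(W) - h = (11/8 + (1/8)*22**2) - 4*I*sqrt(8137) = (11/8 + (1/8)*484) - 4*I*sqrt(8137) = (11/8 + 121/2) - 4*I*sqrt(8137) = 495/8 - 4*I*sqrt(8137)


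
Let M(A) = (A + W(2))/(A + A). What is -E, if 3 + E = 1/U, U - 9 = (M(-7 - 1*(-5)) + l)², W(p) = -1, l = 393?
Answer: 7442291/2480769 ≈ 3.0000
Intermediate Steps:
M(A) = (-1 + A)/(2*A) (M(A) = (A - 1)/(A + A) = (-1 + A)/((2*A)) = (-1 + A)*(1/(2*A)) = (-1 + A)/(2*A))
U = 2480769/16 (U = 9 + ((-1 + (-7 - 1*(-5)))/(2*(-7 - 1*(-5))) + 393)² = 9 + ((-1 + (-7 + 5))/(2*(-7 + 5)) + 393)² = 9 + ((½)*(-1 - 2)/(-2) + 393)² = 9 + ((½)*(-½)*(-3) + 393)² = 9 + (¾ + 393)² = 9 + (1575/4)² = 9 + 2480625/16 = 2480769/16 ≈ 1.5505e+5)
E = -7442291/2480769 (E = -3 + 1/(2480769/16) = -3 + 16/2480769 = -7442291/2480769 ≈ -3.0000)
-E = -1*(-7442291/2480769) = 7442291/2480769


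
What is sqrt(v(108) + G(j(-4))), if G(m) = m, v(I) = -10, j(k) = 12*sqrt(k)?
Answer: sqrt(2)*(2 + 3*I) ≈ 2.8284 + 4.2426*I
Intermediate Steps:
sqrt(v(108) + G(j(-4))) = sqrt(-10 + 12*sqrt(-4)) = sqrt(-10 + 12*(2*I)) = sqrt(-10 + 24*I) = 3*sqrt(2)*(2/3 + I)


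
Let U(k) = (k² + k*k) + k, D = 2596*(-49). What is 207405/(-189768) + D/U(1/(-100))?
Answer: 821062810865/63256 ≈ 1.2980e+7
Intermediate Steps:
D = -127204
U(k) = k + 2*k² (U(k) = (k² + k²) + k = 2*k² + k = k + 2*k²)
207405/(-189768) + D/U(1/(-100)) = 207405/(-189768) - 127204*(-100/(1 + 2/(-100))) = 207405*(-1/189768) - 127204*(-100/(1 + 2*(-1/100))) = -69135/63256 - 127204*(-100/(1 - 1/50)) = -69135/63256 - 127204/((-1/100*49/50)) = -69135/63256 - 127204/(-49/5000) = -69135/63256 - 127204*(-5000/49) = -69135/63256 + 12980000 = 821062810865/63256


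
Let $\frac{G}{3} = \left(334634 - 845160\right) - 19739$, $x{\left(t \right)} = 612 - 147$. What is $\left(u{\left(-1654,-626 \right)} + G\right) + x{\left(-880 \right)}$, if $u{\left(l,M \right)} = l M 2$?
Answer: $480478$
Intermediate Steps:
$u{\left(l,M \right)} = 2 M l$ ($u{\left(l,M \right)} = M l 2 = 2 M l$)
$x{\left(t \right)} = 465$ ($x{\left(t \right)} = 612 - 147 = 465$)
$G = -1590795$ ($G = 3 \left(\left(334634 - 845160\right) - 19739\right) = 3 \left(-510526 - 19739\right) = 3 \left(-530265\right) = -1590795$)
$\left(u{\left(-1654,-626 \right)} + G\right) + x{\left(-880 \right)} = \left(2 \left(-626\right) \left(-1654\right) - 1590795\right) + 465 = \left(2070808 - 1590795\right) + 465 = 480013 + 465 = 480478$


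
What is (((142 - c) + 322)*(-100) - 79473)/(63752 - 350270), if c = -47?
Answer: 130573/286518 ≈ 0.45572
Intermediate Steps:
(((142 - c) + 322)*(-100) - 79473)/(63752 - 350270) = (((142 - 1*(-47)) + 322)*(-100) - 79473)/(63752 - 350270) = (((142 + 47) + 322)*(-100) - 79473)/(-286518) = ((189 + 322)*(-100) - 79473)*(-1/286518) = (511*(-100) - 79473)*(-1/286518) = (-51100 - 79473)*(-1/286518) = -130573*(-1/286518) = 130573/286518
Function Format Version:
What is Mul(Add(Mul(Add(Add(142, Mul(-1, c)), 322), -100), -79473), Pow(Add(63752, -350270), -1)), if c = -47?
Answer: Rational(130573, 286518) ≈ 0.45572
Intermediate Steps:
Mul(Add(Mul(Add(Add(142, Mul(-1, c)), 322), -100), -79473), Pow(Add(63752, -350270), -1)) = Mul(Add(Mul(Add(Add(142, Mul(-1, -47)), 322), -100), -79473), Pow(Add(63752, -350270), -1)) = Mul(Add(Mul(Add(Add(142, 47), 322), -100), -79473), Pow(-286518, -1)) = Mul(Add(Mul(Add(189, 322), -100), -79473), Rational(-1, 286518)) = Mul(Add(Mul(511, -100), -79473), Rational(-1, 286518)) = Mul(Add(-51100, -79473), Rational(-1, 286518)) = Mul(-130573, Rational(-1, 286518)) = Rational(130573, 286518)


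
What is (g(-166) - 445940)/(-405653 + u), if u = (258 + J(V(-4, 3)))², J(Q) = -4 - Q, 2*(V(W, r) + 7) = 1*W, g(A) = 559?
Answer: 445381/336484 ≈ 1.3236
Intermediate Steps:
V(W, r) = -7 + W/2 (V(W, r) = -7 + (1*W)/2 = -7 + W/2)
u = 69169 (u = (258 + (-4 - (-7 + (½)*(-4))))² = (258 + (-4 - (-7 - 2)))² = (258 + (-4 - 1*(-9)))² = (258 + (-4 + 9))² = (258 + 5)² = 263² = 69169)
(g(-166) - 445940)/(-405653 + u) = (559 - 445940)/(-405653 + 69169) = -445381/(-336484) = -445381*(-1/336484) = 445381/336484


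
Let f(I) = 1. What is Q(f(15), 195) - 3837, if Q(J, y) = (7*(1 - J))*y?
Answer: -3837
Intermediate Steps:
Q(J, y) = y*(7 - 7*J) (Q(J, y) = (7 - 7*J)*y = y*(7 - 7*J))
Q(f(15), 195) - 3837 = 7*195*(1 - 1*1) - 3837 = 7*195*(1 - 1) - 3837 = 7*195*0 - 3837 = 0 - 3837 = -3837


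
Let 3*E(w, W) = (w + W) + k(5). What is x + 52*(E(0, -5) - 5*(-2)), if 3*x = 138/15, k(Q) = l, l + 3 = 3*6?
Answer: 3482/5 ≈ 696.40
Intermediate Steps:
l = 15 (l = -3 + 3*6 = -3 + 18 = 15)
k(Q) = 15
x = 46/15 (x = (138/15)/3 = (138*(1/15))/3 = (⅓)*(46/5) = 46/15 ≈ 3.0667)
E(w, W) = 5 + W/3 + w/3 (E(w, W) = ((w + W) + 15)/3 = ((W + w) + 15)/3 = (15 + W + w)/3 = 5 + W/3 + w/3)
x + 52*(E(0, -5) - 5*(-2)) = 46/15 + 52*((5 + (⅓)*(-5) + (⅓)*0) - 5*(-2)) = 46/15 + 52*((5 - 5/3 + 0) + 10) = 46/15 + 52*(10/3 + 10) = 46/15 + 52*(40/3) = 46/15 + 2080/3 = 3482/5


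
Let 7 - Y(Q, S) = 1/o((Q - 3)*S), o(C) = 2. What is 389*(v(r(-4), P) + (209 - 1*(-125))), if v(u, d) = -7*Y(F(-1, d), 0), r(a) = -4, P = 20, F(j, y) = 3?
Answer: 224453/2 ≈ 1.1223e+5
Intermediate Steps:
Y(Q, S) = 13/2 (Y(Q, S) = 7 - 1/2 = 7 - 1*½ = 7 - ½ = 13/2)
v(u, d) = -91/2 (v(u, d) = -7*13/2 = -91/2)
389*(v(r(-4), P) + (209 - 1*(-125))) = 389*(-91/2 + (209 - 1*(-125))) = 389*(-91/2 + (209 + 125)) = 389*(-91/2 + 334) = 389*(577/2) = 224453/2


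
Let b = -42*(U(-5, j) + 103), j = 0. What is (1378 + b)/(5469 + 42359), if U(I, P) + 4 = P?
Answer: -695/11957 ≈ -0.058125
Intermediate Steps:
U(I, P) = -4 + P
b = -4158 (b = -42*((-4 + 0) + 103) = -42*(-4 + 103) = -42*99 = -4158)
(1378 + b)/(5469 + 42359) = (1378 - 4158)/(5469 + 42359) = -2780/47828 = -2780*1/47828 = -695/11957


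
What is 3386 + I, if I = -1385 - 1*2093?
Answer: -92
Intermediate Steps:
I = -3478 (I = -1385 - 2093 = -3478)
3386 + I = 3386 - 3478 = -92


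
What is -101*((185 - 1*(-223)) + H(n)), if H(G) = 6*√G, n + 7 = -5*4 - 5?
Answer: -41208 - 2424*I*√2 ≈ -41208.0 - 3428.1*I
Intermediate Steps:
n = -32 (n = -7 + (-5*4 - 5) = -7 + (-20 - 5) = -7 - 25 = -32)
-101*((185 - 1*(-223)) + H(n)) = -101*((185 - 1*(-223)) + 6*√(-32)) = -101*((185 + 223) + 6*(4*I*√2)) = -101*(408 + 24*I*√2) = -41208 - 2424*I*√2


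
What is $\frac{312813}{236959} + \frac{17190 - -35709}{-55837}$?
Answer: $\frac{4931645340}{13231079683} \approx 0.37273$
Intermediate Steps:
$\frac{312813}{236959} + \frac{17190 - -35709}{-55837} = 312813 \cdot \frac{1}{236959} + \left(17190 + 35709\right) \left(- \frac{1}{55837}\right) = \frac{312813}{236959} + 52899 \left(- \frac{1}{55837}\right) = \frac{312813}{236959} - \frac{52899}{55837} = \frac{4931645340}{13231079683}$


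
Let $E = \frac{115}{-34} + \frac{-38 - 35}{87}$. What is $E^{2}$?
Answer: $\frac{155925169}{8749764} \approx 17.82$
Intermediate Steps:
$E = - \frac{12487}{2958}$ ($E = 115 \left(- \frac{1}{34}\right) - \frac{73}{87} = - \frac{115}{34} - \frac{73}{87} = - \frac{12487}{2958} \approx -4.2214$)
$E^{2} = \left(- \frac{12487}{2958}\right)^{2} = \frac{155925169}{8749764}$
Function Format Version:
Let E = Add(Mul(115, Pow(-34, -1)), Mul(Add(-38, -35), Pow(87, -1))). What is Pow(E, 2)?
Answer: Rational(155925169, 8749764) ≈ 17.820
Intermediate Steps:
E = Rational(-12487, 2958) (E = Add(Mul(115, Rational(-1, 34)), Mul(-73, Rational(1, 87))) = Add(Rational(-115, 34), Rational(-73, 87)) = Rational(-12487, 2958) ≈ -4.2214)
Pow(E, 2) = Pow(Rational(-12487, 2958), 2) = Rational(155925169, 8749764)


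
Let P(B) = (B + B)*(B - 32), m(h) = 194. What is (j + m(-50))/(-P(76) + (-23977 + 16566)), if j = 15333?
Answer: -15527/14099 ≈ -1.1013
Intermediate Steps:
P(B) = 2*B*(-32 + B) (P(B) = (2*B)*(-32 + B) = 2*B*(-32 + B))
(j + m(-50))/(-P(76) + (-23977 + 16566)) = (15333 + 194)/(-2*76*(-32 + 76) + (-23977 + 16566)) = 15527/(-2*76*44 - 7411) = 15527/(-1*6688 - 7411) = 15527/(-6688 - 7411) = 15527/(-14099) = 15527*(-1/14099) = -15527/14099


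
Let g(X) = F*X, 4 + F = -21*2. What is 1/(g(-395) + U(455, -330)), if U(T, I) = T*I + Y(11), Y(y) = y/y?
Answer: -1/131979 ≈ -7.5770e-6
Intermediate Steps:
Y(y) = 1
F = -46 (F = -4 - 21*2 = -4 - 42 = -46)
g(X) = -46*X
U(T, I) = 1 + I*T (U(T, I) = T*I + 1 = I*T + 1 = 1 + I*T)
1/(g(-395) + U(455, -330)) = 1/(-46*(-395) + (1 - 330*455)) = 1/(18170 + (1 - 150150)) = 1/(18170 - 150149) = 1/(-131979) = -1/131979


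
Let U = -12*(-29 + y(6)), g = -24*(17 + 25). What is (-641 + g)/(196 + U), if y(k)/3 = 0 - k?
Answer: -1649/760 ≈ -2.1697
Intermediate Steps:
g = -1008 (g = -24*42 = -1008)
y(k) = -3*k (y(k) = 3*(0 - k) = 3*(-k) = -3*k)
U = 564 (U = -12*(-29 - 3*6) = -12*(-29 - 18) = -12*(-47) = 564)
(-641 + g)/(196 + U) = (-641 - 1008)/(196 + 564) = -1649/760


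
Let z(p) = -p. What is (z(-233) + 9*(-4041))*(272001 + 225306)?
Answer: -17970685752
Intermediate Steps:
(z(-233) + 9*(-4041))*(272001 + 225306) = (-1*(-233) + 9*(-4041))*(272001 + 225306) = (233 - 36369)*497307 = -36136*497307 = -17970685752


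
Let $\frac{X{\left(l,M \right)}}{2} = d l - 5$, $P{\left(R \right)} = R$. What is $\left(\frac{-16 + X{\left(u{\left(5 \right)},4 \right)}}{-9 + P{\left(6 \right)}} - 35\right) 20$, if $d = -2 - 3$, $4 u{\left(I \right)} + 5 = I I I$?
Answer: $\frac{4420}{3} \approx 1473.3$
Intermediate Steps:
$u{\left(I \right)} = - \frac{5}{4} + \frac{I^{3}}{4}$ ($u{\left(I \right)} = - \frac{5}{4} + \frac{I I I}{4} = - \frac{5}{4} + \frac{I^{2} I}{4} = - \frac{5}{4} + \frac{I^{3}}{4}$)
$d = -5$ ($d = -2 - 3 = -5$)
$X{\left(l,M \right)} = -10 - 10 l$ ($X{\left(l,M \right)} = 2 \left(- 5 l - 5\right) = 2 \left(-5 - 5 l\right) = -10 - 10 l$)
$\left(\frac{-16 + X{\left(u{\left(5 \right)},4 \right)}}{-9 + P{\left(6 \right)}} - 35\right) 20 = \left(\frac{-16 - \left(10 + 10 \left(- \frac{5}{4} + \frac{5^{3}}{4}\right)\right)}{-9 + 6} - 35\right) 20 = \left(\frac{-16 - \left(10 + 10 \left(- \frac{5}{4} + \frac{1}{4} \cdot 125\right)\right)}{-3} - 35\right) 20 = \left(\left(-16 - \left(10 + 10 \left(- \frac{5}{4} + \frac{125}{4}\right)\right)\right) \left(- \frac{1}{3}\right) - 35\right) 20 = \left(\left(-16 - 310\right) \left(- \frac{1}{3}\right) - 35\right) 20 = \left(\left(-326\right) \left(- \frac{1}{3}\right) - 35\right) 20 = \left(\frac{326}{3} - 35\right) 20 = \frac{221}{3} \cdot 20 = \frac{4420}{3}$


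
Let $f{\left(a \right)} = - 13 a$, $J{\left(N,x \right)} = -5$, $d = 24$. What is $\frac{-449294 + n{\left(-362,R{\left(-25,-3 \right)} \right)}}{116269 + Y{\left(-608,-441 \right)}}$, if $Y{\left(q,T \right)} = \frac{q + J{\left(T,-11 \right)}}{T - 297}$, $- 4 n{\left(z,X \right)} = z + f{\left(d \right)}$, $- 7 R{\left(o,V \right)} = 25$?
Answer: $- \frac{331454619}{85807135} \approx -3.8628$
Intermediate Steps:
$R{\left(o,V \right)} = - \frac{25}{7}$ ($R{\left(o,V \right)} = \left(- \frac{1}{7}\right) 25 = - \frac{25}{7}$)
$n{\left(z,X \right)} = 78 - \frac{z}{4}$ ($n{\left(z,X \right)} = - \frac{z - 312}{4} = - \frac{-312 + z}{4} = 78 - \frac{z}{4}$)
$Y{\left(q,T \right)} = \frac{-5 + q}{-297 + T}$ ($Y{\left(q,T \right)} = \frac{q - 5}{T - 297} = \frac{-5 + q}{-297 + T}$)
$\frac{-449294 + n{\left(-362,R{\left(-25,-3 \right)} \right)}}{116269 + Y{\left(-608,-441 \right)}} = \frac{-449294 + \left(78 - - \frac{181}{2}\right)}{116269 + \frac{-5 - 608}{-297 - 441}} = \frac{-449294 + \left(78 + \frac{181}{2}\right)}{116269 + \frac{1}{-738} \left(-613\right)} = \frac{-449294 + \frac{337}{2}}{116269 - - \frac{613}{738}} = - \frac{898251}{2 \left(116269 + \frac{613}{738}\right)} = - \frac{898251}{2 \cdot \frac{85807135}{738}} = \left(- \frac{898251}{2}\right) \frac{738}{85807135} = - \frac{331454619}{85807135}$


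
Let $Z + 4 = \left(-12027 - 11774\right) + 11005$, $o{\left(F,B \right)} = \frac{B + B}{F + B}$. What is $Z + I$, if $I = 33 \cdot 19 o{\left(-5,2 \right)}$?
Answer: $-13636$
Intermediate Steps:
$o{\left(F,B \right)} = \frac{2 B}{B + F}$
$Z = -12800$ ($Z = -4 + \left(\left(-12027 - 11774\right) + 11005\right) = -4 + \left(-23801 + 11005\right) = -4 - 12796 = -12800$)
$I = -836$ ($I = 33 \cdot 19 \cdot 2 \cdot 2 \frac{1}{2 - 5} = 627 \cdot 2 \cdot 2 \frac{1}{-3} = 627 \cdot 2 \cdot 2 \left(- \frac{1}{3}\right) = 627 \left(- \frac{4}{3}\right) = -836$)
$Z + I = -12800 - 836 = -13636$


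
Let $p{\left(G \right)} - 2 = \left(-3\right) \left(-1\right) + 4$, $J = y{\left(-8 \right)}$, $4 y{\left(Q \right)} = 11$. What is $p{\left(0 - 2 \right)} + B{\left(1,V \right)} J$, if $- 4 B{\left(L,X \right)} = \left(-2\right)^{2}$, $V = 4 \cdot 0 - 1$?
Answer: $\frac{25}{4} \approx 6.25$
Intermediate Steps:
$y{\left(Q \right)} = \frac{11}{4}$ ($y{\left(Q \right)} = \frac{1}{4} \cdot 11 = \frac{11}{4}$)
$J = \frac{11}{4} \approx 2.75$
$p{\left(G \right)} = 9$ ($p{\left(G \right)} = 2 + \left(\left(-3\right) \left(-1\right) + 4\right) = 2 + \left(3 + 4\right) = 2 + 7 = 9$)
$V = -1$ ($V = 0 - 1 = -1$)
$B{\left(L,X \right)} = -1$ ($B{\left(L,X \right)} = - \frac{\left(-2\right)^{2}}{4} = \left(- \frac{1}{4}\right) 4 = -1$)
$p{\left(0 - 2 \right)} + B{\left(1,V \right)} J = 9 - \frac{11}{4} = \frac{25}{4}$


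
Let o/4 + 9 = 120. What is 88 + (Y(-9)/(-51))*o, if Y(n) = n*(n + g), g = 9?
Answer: 88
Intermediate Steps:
o = 444 (o = -36 + 4*120 = -36 + 480 = 444)
Y(n) = n*(9 + n) (Y(n) = n*(n + 9) = n*(9 + n))
88 + (Y(-9)/(-51))*o = 88 + (-9*(9 - 9)/(-51))*444 = 88 + (-9*0*(-1/51))*444 = 88 + (0*(-1/51))*444 = 88 + 0*444 = 88 + 0 = 88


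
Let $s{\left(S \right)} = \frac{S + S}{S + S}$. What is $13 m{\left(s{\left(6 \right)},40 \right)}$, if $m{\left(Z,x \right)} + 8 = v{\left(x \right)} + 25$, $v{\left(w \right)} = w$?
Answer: $741$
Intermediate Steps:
$s{\left(S \right)} = 1$ ($s{\left(S \right)} = \frac{2 S}{2 S} = 2 S \frac{1}{2 S} = 1$)
$m{\left(Z,x \right)} = 17 + x$ ($m{\left(Z,x \right)} = -8 + \left(x + 25\right) = -8 + \left(25 + x\right) = 17 + x$)
$13 m{\left(s{\left(6 \right)},40 \right)} = 13 \left(17 + 40\right) = 13 \cdot 57 = 741$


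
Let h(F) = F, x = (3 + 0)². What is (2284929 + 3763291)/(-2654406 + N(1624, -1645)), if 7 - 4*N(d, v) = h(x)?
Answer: -12096440/5308813 ≈ -2.2786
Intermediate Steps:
x = 9 (x = 3² = 9)
N(d, v) = -½ (N(d, v) = 7/4 - ¼*9 = 7/4 - 9/4 = -½)
(2284929 + 3763291)/(-2654406 + N(1624, -1645)) = (2284929 + 3763291)/(-2654406 - ½) = 6048220/(-5308813/2) = 6048220*(-2/5308813) = -12096440/5308813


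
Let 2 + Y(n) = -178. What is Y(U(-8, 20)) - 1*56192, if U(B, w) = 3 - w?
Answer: -56372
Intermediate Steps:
Y(n) = -180 (Y(n) = -2 - 178 = -180)
Y(U(-8, 20)) - 1*56192 = -180 - 1*56192 = -180 - 56192 = -56372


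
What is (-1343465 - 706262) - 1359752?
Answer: -3409479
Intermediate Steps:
(-1343465 - 706262) - 1359752 = -2049727 - 1359752 = -3409479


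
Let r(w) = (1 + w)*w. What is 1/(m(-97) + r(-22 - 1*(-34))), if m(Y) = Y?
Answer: 1/59 ≈ 0.016949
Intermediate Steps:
r(w) = w*(1 + w)
1/(m(-97) + r(-22 - 1*(-34))) = 1/(-97 + (-22 - 1*(-34))*(1 + (-22 - 1*(-34)))) = 1/(-97 + (-22 + 34)*(1 + (-22 + 34))) = 1/(-97 + 12*(1 + 12)) = 1/(-97 + 12*13) = 1/(-97 + 156) = 1/59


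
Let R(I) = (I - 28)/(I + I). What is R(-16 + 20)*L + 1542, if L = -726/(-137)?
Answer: 209076/137 ≈ 1526.1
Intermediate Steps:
L = 726/137 (L = -726*(-1/137) = 726/137 ≈ 5.2993)
R(I) = (-28 + I)/(2*I) (R(I) = (-28 + I)/((2*I)) = (-28 + I)*(1/(2*I)) = (-28 + I)/(2*I))
R(-16 + 20)*L + 1542 = ((-28 + (-16 + 20))/(2*(-16 + 20)))*(726/137) + 1542 = ((½)*(-28 + 4)/4)*(726/137) + 1542 = ((½)*(¼)*(-24))*(726/137) + 1542 = -3*726/137 + 1542 = -2178/137 + 1542 = 209076/137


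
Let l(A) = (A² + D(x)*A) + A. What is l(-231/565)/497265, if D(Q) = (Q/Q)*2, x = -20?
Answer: -112728/52913139875 ≈ -2.1304e-6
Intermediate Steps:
D(Q) = 2 (D(Q) = 1*2 = 2)
l(A) = A² + 3*A (l(A) = (A² + 2*A) + A = A² + 3*A)
l(-231/565)/497265 = ((-231/565)*(3 - 231/565))/497265 = ((-231*1/565)*(3 - 231*1/565))*(1/497265) = -231*(3 - 231/565)/565*(1/497265) = -231/565*1464/565*(1/497265) = -338184/319225*1/497265 = -112728/52913139875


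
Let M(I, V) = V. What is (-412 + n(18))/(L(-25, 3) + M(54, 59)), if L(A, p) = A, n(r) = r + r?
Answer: -188/17 ≈ -11.059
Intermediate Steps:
n(r) = 2*r
(-412 + n(18))/(L(-25, 3) + M(54, 59)) = (-412 + 2*18)/(-25 + 59) = (-412 + 36)/34 = -376*1/34 = -188/17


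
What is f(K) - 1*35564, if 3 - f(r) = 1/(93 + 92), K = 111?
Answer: -6578786/185 ≈ -35561.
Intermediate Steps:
f(r) = 554/185 (f(r) = 3 - 1/(93 + 92) = 3 - 1/185 = 554/185)
f(K) - 1*35564 = 554/185 - 1*35564 = 554/185 - 35564 = -6578786/185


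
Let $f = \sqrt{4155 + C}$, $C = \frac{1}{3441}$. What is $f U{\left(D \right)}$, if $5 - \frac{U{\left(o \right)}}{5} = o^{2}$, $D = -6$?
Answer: $- \frac{10 \sqrt{12299300499}}{111} \approx -9991.2$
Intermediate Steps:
$U{\left(o \right)} = 25 - 5 o^{2}$
$C = \frac{1}{3441} \approx 0.00029061$
$f = \frac{2 \sqrt{12299300499}}{3441}$ ($f = \sqrt{4155 + \frac{1}{3441}} = \sqrt{\frac{14297356}{3441}} = \frac{2 \sqrt{12299300499}}{3441} \approx 64.459$)
$f U{\left(D \right)} = \frac{2 \sqrt{12299300499}}{3441} \left(25 - 5 \left(-6\right)^{2}\right) = \frac{2 \sqrt{12299300499}}{3441} \left(25 - 180\right) = \frac{2 \sqrt{12299300499}}{3441} \left(-155\right) = - \frac{10 \sqrt{12299300499}}{111}$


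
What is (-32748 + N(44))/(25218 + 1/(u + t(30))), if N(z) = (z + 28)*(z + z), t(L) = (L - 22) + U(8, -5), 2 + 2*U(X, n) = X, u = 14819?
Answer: -391689960/373982941 ≈ -1.0473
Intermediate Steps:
U(X, n) = -1 + X/2
t(L) = -19 + L (t(L) = (L - 22) + (-1 + (½)*8) = (-22 + L) + (-1 + 4) = (-22 + L) + 3 = -19 + L)
N(z) = 2*z*(28 + z) (N(z) = (28 + z)*(2*z) = 2*z*(28 + z))
(-32748 + N(44))/(25218 + 1/(u + t(30))) = (-32748 + 2*44*(28 + 44))/(25218 + 1/(14819 + (-19 + 30))) = (-32748 + 2*44*72)/(25218 + 1/(14819 + 11)) = (-32748 + 6336)/(25218 + 1/14830) = -26412/(25218 + 1/14830) = -26412/373982941/14830 = -26412*14830/373982941 = -391689960/373982941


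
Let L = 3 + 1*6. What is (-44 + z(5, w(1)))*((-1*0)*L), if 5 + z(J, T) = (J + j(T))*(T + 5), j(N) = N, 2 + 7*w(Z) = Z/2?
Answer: 0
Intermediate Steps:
w(Z) = -2/7 + Z/14 (w(Z) = -2/7 + (Z/2)/7 = -2/7 + Z/14)
L = 9 (L = 3 + 6 = 9)
z(J, T) = -5 + (5 + T)*(J + T) (z(J, T) = -5 + (J + T)*(T + 5) = -5 + (J + T)*(5 + T) = -5 + (5 + T)*(J + T))
(-44 + z(5, w(1)))*((-1*0)*L) = (-44 + (-5 + (-2/7 + (1/14)*1)**2 + 5*5 + 5*(-2/7 + (1/14)*1) + 5*(-2/7 + (1/14)*1)))*(-1*0*9) = (-44 + (-5 + (-2/7 + 1/14)**2 + 25 + 5*(-2/7 + 1/14) + 5*(-2/7 + 1/14)))*(0*9) = (-44 + (-5 + (-3/14)**2 + 25 + 5*(-3/14) + 5*(-3/14)))*0 = (-44 + (-5 + 9/196 + 25 - 15/14 - 15/14))*0 = (-44 + 3509/196)*0 = -5115/196*0 = 0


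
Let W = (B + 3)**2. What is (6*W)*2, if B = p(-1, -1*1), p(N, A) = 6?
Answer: 972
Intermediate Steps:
B = 6
W = 81 (W = (6 + 3)**2 = 9**2 = 81)
(6*W)*2 = (6*81)*2 = 486*2 = 972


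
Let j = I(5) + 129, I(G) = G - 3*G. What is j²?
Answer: 14161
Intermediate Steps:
I(G) = -2*G
j = 119 (j = -2*5 + 129 = -10 + 129 = 119)
j² = 119² = 14161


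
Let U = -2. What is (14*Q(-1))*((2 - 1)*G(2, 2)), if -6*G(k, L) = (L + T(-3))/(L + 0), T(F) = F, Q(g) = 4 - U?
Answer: 7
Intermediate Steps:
Q(g) = 6 (Q(g) = 4 - 1*(-2) = 4 + 2 = 6)
G(k, L) = -(-3 + L)/(6*L) (G(k, L) = -(L - 3)/(6*(L + 0)) = -(-3 + L)/(6*L))
(14*Q(-1))*((2 - 1)*G(2, 2)) = (14*6)*((2 - 1)*((⅙)*(3 - 1*2)/2)) = 84*(1*((⅙)*(½)*(3 - 2))) = 84*(1*((⅙)*(½)*1)) = 84*(1*(1/12)) = 84*(1/12) = 7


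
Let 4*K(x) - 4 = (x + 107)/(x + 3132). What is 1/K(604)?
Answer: 14944/15655 ≈ 0.95458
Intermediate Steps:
K(x) = 1 + (107 + x)/(4*(3132 + x)) (K(x) = 1 + ((x + 107)/(x + 3132))/4 = 1 + ((107 + x)/(3132 + x))/4 = 1 + (107 + x)/(4*(3132 + x)))
1/K(604) = 1/(5*(2527 + 604)/(4*(3132 + 604))) = 1/((5/4)*3131/3736) = 1/((5/4)*(1/3736)*3131) = 1/(15655/14944) = 14944/15655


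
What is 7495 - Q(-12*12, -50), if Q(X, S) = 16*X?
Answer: 9799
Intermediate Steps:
7495 - Q(-12*12, -50) = 7495 - 16*(-12*12) = 7495 - 16*(-144) = 7495 - 1*(-2304) = 7495 + 2304 = 9799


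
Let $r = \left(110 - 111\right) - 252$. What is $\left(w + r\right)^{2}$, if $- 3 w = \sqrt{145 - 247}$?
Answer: $\frac{\left(759 + i \sqrt{102}\right)^{2}}{9} \approx 63998.0 + 1703.4 i$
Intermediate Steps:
$r = -253$ ($r = \left(110 - 111\right) - 252 = -1 - 252 = -253$)
$w = - \frac{i \sqrt{102}}{3}$ ($w = - \frac{\sqrt{145 - 247}}{3} = - \frac{\sqrt{-102}}{3} = - \frac{i \sqrt{102}}{3} \approx - 3.3665 i$)
$\left(w + r\right)^{2} = \left(- \frac{i \sqrt{102}}{3} - 253\right)^{2} = \left(-253 - \frac{i \sqrt{102}}{3}\right)^{2}$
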